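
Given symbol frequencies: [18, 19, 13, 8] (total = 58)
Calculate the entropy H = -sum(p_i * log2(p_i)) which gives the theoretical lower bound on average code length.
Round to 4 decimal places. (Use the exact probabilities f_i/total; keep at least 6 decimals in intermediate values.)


Per-symbol terms -p_i * log2(p_i) with p_i = f_i/58:
  p = 18/58 = 0.310345: log2(p) = -1.688056, -p*log2(p) = 0.523879
  p = 19/58 = 0.327586: log2(p) = -1.610053, -p*log2(p) = 0.527431
  p = 13/58 = 0.224138: log2(p) = -2.157541, -p*log2(p) = 0.483587
  p = 8/58 = 0.137931: log2(p) = -2.857981, -p*log2(p) = 0.394204
H = 0.523879 + 0.527431 + 0.483587 + 0.394204 = 1.929101

H = 1.9291 bits/symbol


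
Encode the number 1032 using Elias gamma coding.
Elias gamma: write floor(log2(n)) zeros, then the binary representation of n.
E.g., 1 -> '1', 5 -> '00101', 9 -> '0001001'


num_bits = floor(log2(1032)) + 1 = 11
leading_zeros = num_bits - 1 = 10
binary(1032) = 10000001000

Elias gamma(1032) = '0000000000' + '10000001000' = 000000000010000001000 (21 bits)


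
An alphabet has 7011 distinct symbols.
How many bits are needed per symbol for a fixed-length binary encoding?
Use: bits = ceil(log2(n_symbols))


log2(7011) = 12.7754
Bracket: 2^12 = 4096 < 7011 <= 2^13 = 8192
So ceil(log2(7011)) = 13

bits = ceil(log2(7011)) = ceil(12.7754) = 13 bits


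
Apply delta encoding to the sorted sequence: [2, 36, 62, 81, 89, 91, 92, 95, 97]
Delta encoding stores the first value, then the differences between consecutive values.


First value: 2
Deltas:
  36 - 2 = 34
  62 - 36 = 26
  81 - 62 = 19
  89 - 81 = 8
  91 - 89 = 2
  92 - 91 = 1
  95 - 92 = 3
  97 - 95 = 2


Delta encoded: [2, 34, 26, 19, 8, 2, 1, 3, 2]


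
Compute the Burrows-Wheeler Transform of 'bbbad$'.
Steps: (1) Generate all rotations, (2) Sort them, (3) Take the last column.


Rotations (sorted):
  0: $bbbad -> last char: d
  1: ad$bbb -> last char: b
  2: bad$bb -> last char: b
  3: bbad$b -> last char: b
  4: bbbad$ -> last char: $
  5: d$bbba -> last char: a


BWT = dbbb$a


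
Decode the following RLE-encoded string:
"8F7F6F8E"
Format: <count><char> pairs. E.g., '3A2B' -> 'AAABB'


Expanding each <count><char> pair:
  8F -> 'FFFFFFFF'
  7F -> 'FFFFFFF'
  6F -> 'FFFFFF'
  8E -> 'EEEEEEEE'

Decoded = FFFFFFFFFFFFFFFFFFFFFEEEEEEEE


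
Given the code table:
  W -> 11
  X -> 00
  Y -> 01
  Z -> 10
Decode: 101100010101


Decoding:
10 -> Z
11 -> W
00 -> X
01 -> Y
01 -> Y
01 -> Y


Result: ZWXYYY


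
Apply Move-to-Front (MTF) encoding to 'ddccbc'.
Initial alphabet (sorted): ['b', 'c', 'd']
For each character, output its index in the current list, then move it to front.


MTF encoding:
'd': index 2 in ['b', 'c', 'd'] -> ['d', 'b', 'c']
'd': index 0 in ['d', 'b', 'c'] -> ['d', 'b', 'c']
'c': index 2 in ['d', 'b', 'c'] -> ['c', 'd', 'b']
'c': index 0 in ['c', 'd', 'b'] -> ['c', 'd', 'b']
'b': index 2 in ['c', 'd', 'b'] -> ['b', 'c', 'd']
'c': index 1 in ['b', 'c', 'd'] -> ['c', 'b', 'd']


Output: [2, 0, 2, 0, 2, 1]


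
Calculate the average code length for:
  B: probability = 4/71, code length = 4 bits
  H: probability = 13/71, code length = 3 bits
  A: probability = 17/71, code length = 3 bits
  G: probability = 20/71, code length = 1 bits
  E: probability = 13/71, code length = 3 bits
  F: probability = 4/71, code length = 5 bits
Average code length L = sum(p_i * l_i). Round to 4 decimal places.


Weighted contributions p_i * l_i:
  B: (4/71) * 4 = 16/71
  H: (13/71) * 3 = 39/71
  A: (17/71) * 3 = 51/71
  G: (20/71) * 1 = 20/71
  E: (13/71) * 3 = 39/71
  F: (4/71) * 5 = 20/71
Sum = (16 + 39 + 51 + 20 + 39 + 20)/71 = 185/71

L = 185/71 = 2.6056 bits/symbol


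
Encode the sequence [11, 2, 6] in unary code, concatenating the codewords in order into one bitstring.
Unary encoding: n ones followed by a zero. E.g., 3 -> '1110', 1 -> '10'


Encode each number as n ones followed by a terminating 0:
  11 -> 111111111110 (12 bits)
  2 -> 110 (3 bits)
  6 -> 1111110 (7 bits)
Total length = 12 + 3 + 7 = 22 bits.

Unary([11, 2, 6]) = 1111111111101101111110 (22 bits)


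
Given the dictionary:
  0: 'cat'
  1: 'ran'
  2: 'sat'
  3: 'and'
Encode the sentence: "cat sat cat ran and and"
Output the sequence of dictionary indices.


Look up each word in the dictionary:
  'cat' -> 0
  'sat' -> 2
  'cat' -> 0
  'ran' -> 1
  'and' -> 3
  'and' -> 3

Encoded: [0, 2, 0, 1, 3, 3]


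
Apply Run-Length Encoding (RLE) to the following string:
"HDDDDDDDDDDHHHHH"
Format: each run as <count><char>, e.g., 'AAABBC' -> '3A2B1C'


Scanning runs left to right:
  i=0: run of 'H' x 1 -> '1H'
  i=1: run of 'D' x 10 -> '10D'
  i=11: run of 'H' x 5 -> '5H'

RLE = 1H10D5H


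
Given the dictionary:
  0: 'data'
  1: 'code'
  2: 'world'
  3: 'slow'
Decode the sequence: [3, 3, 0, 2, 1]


Look up each index in the dictionary:
  3 -> 'slow'
  3 -> 'slow'
  0 -> 'data'
  2 -> 'world'
  1 -> 'code'

Decoded: "slow slow data world code"


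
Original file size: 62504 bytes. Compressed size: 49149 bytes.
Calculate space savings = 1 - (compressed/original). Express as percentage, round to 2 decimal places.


ratio = compressed/original = 49149/62504 = 0.786334
savings = 1 - ratio = 1 - 0.786334 = 0.213666
as a percentage: 0.213666 * 100 = 21.37%

Space savings = 1 - 49149/62504 = 21.37%


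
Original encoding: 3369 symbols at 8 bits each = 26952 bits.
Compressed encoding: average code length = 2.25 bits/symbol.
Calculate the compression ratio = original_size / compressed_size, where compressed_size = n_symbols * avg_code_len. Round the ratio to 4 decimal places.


original_size = n_symbols * orig_bits = 3369 * 8 = 26952 bits
compressed_size = n_symbols * avg_code_len = 3369 * 2.25 = 7580.25 bits
ratio = original_size / compressed_size = 26952 / 7580.25 = 3.5556

Compression ratio = 3.5556


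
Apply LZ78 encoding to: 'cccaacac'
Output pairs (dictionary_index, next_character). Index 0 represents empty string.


LZ78 encoding steps:
Dictionary: {0: ''}
Step 1: w='' (idx 0), next='c' -> output (0, 'c'), add 'c' as idx 1
Step 2: w='c' (idx 1), next='c' -> output (1, 'c'), add 'cc' as idx 2
Step 3: w='' (idx 0), next='a' -> output (0, 'a'), add 'a' as idx 3
Step 4: w='a' (idx 3), next='c' -> output (3, 'c'), add 'ac' as idx 4
Step 5: w='ac' (idx 4), end of input -> output (4, '')


Encoded: [(0, 'c'), (1, 'c'), (0, 'a'), (3, 'c'), (4, '')]


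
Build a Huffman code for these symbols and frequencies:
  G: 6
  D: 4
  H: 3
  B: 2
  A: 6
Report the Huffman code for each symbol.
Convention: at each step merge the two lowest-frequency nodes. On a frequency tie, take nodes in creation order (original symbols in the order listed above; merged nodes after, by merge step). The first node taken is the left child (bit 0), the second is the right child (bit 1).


Huffman tree construction:
Step 1: Merge B(2) + H(3) = 5
Step 2: Merge D(4) + (B+H)(5) = 9
Step 3: Merge G(6) + A(6) = 12
Step 4: Merge (D+(B+H))(9) + (G+A)(12) = 21
Read each symbol's code off the tree from the root (left child = 0, right child = 1).

Codes:
  G: 10 (length 2)
  D: 00 (length 2)
  H: 011 (length 3)
  B: 010 (length 3)
  A: 11 (length 2)
Average code length: 47/21 = 2.2381 bits/symbol


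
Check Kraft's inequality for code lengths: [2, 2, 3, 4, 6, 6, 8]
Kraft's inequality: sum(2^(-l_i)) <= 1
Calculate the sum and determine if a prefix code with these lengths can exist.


Sum = 2^(-2) + 2^(-2) + 2^(-3) + 2^(-4) + 2^(-6) + 2^(-6) + 2^(-8)
    = 0.25 + 0.25 + 0.125 + 0.0625 + 0.015625 + 0.015625 + 0.00390625
    = 185/256 = 0.72265625
Since 0.72265625 <= 1, Kraft's inequality IS satisfied.
A prefix code with these lengths CAN exist.

Kraft sum = 0.72265625. Satisfied.


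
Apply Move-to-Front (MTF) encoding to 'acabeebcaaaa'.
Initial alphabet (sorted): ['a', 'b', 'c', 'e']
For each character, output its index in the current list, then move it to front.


MTF encoding:
'a': index 0 in ['a', 'b', 'c', 'e'] -> ['a', 'b', 'c', 'e']
'c': index 2 in ['a', 'b', 'c', 'e'] -> ['c', 'a', 'b', 'e']
'a': index 1 in ['c', 'a', 'b', 'e'] -> ['a', 'c', 'b', 'e']
'b': index 2 in ['a', 'c', 'b', 'e'] -> ['b', 'a', 'c', 'e']
'e': index 3 in ['b', 'a', 'c', 'e'] -> ['e', 'b', 'a', 'c']
'e': index 0 in ['e', 'b', 'a', 'c'] -> ['e', 'b', 'a', 'c']
'b': index 1 in ['e', 'b', 'a', 'c'] -> ['b', 'e', 'a', 'c']
'c': index 3 in ['b', 'e', 'a', 'c'] -> ['c', 'b', 'e', 'a']
'a': index 3 in ['c', 'b', 'e', 'a'] -> ['a', 'c', 'b', 'e']
'a': index 0 in ['a', 'c', 'b', 'e'] -> ['a', 'c', 'b', 'e']
'a': index 0 in ['a', 'c', 'b', 'e'] -> ['a', 'c', 'b', 'e']
'a': index 0 in ['a', 'c', 'b', 'e'] -> ['a', 'c', 'b', 'e']


Output: [0, 2, 1, 2, 3, 0, 1, 3, 3, 0, 0, 0]


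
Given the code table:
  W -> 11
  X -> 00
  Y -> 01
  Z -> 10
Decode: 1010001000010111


Decoding:
10 -> Z
10 -> Z
00 -> X
10 -> Z
00 -> X
01 -> Y
01 -> Y
11 -> W


Result: ZZXZXYYW


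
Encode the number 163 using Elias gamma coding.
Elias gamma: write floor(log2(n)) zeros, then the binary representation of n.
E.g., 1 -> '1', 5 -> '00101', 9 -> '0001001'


num_bits = floor(log2(163)) + 1 = 8
leading_zeros = num_bits - 1 = 7
binary(163) = 10100011

Elias gamma(163) = '0000000' + '10100011' = 000000010100011 (15 bits)


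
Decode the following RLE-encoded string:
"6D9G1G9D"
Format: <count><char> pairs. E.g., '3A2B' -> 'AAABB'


Expanding each <count><char> pair:
  6D -> 'DDDDDD'
  9G -> 'GGGGGGGGG'
  1G -> 'G'
  9D -> 'DDDDDDDDD'

Decoded = DDDDDDGGGGGGGGGGDDDDDDDDD


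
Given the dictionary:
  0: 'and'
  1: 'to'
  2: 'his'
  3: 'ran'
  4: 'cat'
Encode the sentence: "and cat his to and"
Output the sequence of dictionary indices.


Look up each word in the dictionary:
  'and' -> 0
  'cat' -> 4
  'his' -> 2
  'to' -> 1
  'and' -> 0

Encoded: [0, 4, 2, 1, 0]


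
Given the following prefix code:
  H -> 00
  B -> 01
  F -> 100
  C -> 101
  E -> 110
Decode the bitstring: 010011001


Decoding step by step:
Bits 01 -> B
Bits 00 -> H
Bits 110 -> E
Bits 01 -> B


Decoded message: BHEB


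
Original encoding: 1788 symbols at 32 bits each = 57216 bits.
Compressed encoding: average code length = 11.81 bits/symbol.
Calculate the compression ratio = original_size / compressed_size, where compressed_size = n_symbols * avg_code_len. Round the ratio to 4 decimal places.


original_size = n_symbols * orig_bits = 1788 * 32 = 57216 bits
compressed_size = n_symbols * avg_code_len = 1788 * 11.81 = 21116.28 bits
ratio = original_size / compressed_size = 57216 / 21116.28 = 2.7096

Compression ratio = 2.7096


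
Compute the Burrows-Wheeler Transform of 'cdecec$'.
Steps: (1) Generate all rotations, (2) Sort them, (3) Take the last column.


Rotations (sorted):
  0: $cdecec -> last char: c
  1: c$cdece -> last char: e
  2: cdecec$ -> last char: $
  3: cec$cde -> last char: e
  4: decec$c -> last char: c
  5: ec$cdec -> last char: c
  6: ecec$cd -> last char: d


BWT = ce$eccd


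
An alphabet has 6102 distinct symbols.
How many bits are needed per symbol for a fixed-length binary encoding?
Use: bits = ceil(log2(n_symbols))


log2(6102) = 12.5751
Bracket: 2^12 = 4096 < 6102 <= 2^13 = 8192
So ceil(log2(6102)) = 13

bits = ceil(log2(6102)) = ceil(12.5751) = 13 bits


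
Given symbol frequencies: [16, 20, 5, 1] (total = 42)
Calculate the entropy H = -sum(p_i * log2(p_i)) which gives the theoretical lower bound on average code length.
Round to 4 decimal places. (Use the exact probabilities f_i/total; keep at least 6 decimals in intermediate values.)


Per-symbol terms -p_i * log2(p_i) with p_i = f_i/42:
  p = 16/42 = 0.380952: log2(p) = -1.392317, -p*log2(p) = 0.530407
  p = 20/42 = 0.476190: log2(p) = -1.070389, -p*log2(p) = 0.509709
  p = 5/42 = 0.119048: log2(p) = -3.070389, -p*log2(p) = 0.365523
  p = 1/42 = 0.023810: log2(p) = -5.392317, -p*log2(p) = 0.128389
H = 0.530407 + 0.509709 + 0.365523 + 0.128389 = 1.534028

H = 1.534 bits/symbol


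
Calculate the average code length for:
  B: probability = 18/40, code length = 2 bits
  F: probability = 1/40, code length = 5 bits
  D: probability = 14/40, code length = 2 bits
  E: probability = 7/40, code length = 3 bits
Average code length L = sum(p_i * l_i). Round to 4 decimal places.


Weighted contributions p_i * l_i:
  B: (18/40) * 2 = 36/40
  F: (1/40) * 5 = 5/40
  D: (14/40) * 2 = 28/40
  E: (7/40) * 3 = 21/40
Sum = (36 + 5 + 28 + 21)/40 = 90/40

L = 90/40 = 2.2500 bits/symbol


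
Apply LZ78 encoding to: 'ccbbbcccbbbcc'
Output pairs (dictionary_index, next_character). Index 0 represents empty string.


LZ78 encoding steps:
Dictionary: {0: ''}
Step 1: w='' (idx 0), next='c' -> output (0, 'c'), add 'c' as idx 1
Step 2: w='c' (idx 1), next='b' -> output (1, 'b'), add 'cb' as idx 2
Step 3: w='' (idx 0), next='b' -> output (0, 'b'), add 'b' as idx 3
Step 4: w='b' (idx 3), next='c' -> output (3, 'c'), add 'bc' as idx 4
Step 5: w='c' (idx 1), next='c' -> output (1, 'c'), add 'cc' as idx 5
Step 6: w='b' (idx 3), next='b' -> output (3, 'b'), add 'bb' as idx 6
Step 7: w='bc' (idx 4), next='c' -> output (4, 'c'), add 'bcc' as idx 7


Encoded: [(0, 'c'), (1, 'b'), (0, 'b'), (3, 'c'), (1, 'c'), (3, 'b'), (4, 'c')]


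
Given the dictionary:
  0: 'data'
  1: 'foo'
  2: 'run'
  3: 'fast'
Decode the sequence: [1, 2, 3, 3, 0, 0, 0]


Look up each index in the dictionary:
  1 -> 'foo'
  2 -> 'run'
  3 -> 'fast'
  3 -> 'fast'
  0 -> 'data'
  0 -> 'data'
  0 -> 'data'

Decoded: "foo run fast fast data data data"


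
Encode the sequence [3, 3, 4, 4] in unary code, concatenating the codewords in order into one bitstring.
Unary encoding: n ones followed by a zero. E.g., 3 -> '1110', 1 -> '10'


Encode each number as n ones followed by a terminating 0:
  3 -> 1110 (4 bits)
  3 -> 1110 (4 bits)
  4 -> 11110 (5 bits)
  4 -> 11110 (5 bits)
Total length = 4 + 4 + 5 + 5 = 18 bits.

Unary([3, 3, 4, 4]) = 111011101111011110 (18 bits)


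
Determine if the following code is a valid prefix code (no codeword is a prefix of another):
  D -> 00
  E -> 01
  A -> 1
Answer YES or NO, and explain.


Checking each pair (does one codeword prefix another?):
  D='00' vs E='01': no prefix
  D='00' vs A='1': no prefix
  E='01' vs D='00': no prefix
  E='01' vs A='1': no prefix
  A='1' vs D='00': no prefix
  A='1' vs E='01': no prefix
No violation found over all pairs.

YES -- this is a valid prefix code. No codeword is a prefix of any other codeword.


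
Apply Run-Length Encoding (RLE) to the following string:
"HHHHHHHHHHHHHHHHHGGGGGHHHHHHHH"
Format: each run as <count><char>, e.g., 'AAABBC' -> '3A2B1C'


Scanning runs left to right:
  i=0: run of 'H' x 17 -> '17H'
  i=17: run of 'G' x 5 -> '5G'
  i=22: run of 'H' x 8 -> '8H'

RLE = 17H5G8H


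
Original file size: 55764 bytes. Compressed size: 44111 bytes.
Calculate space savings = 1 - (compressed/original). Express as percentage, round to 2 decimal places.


ratio = compressed/original = 44111/55764 = 0.79103
savings = 1 - ratio = 1 - 0.79103 = 0.20897
as a percentage: 0.20897 * 100 = 20.9%

Space savings = 1 - 44111/55764 = 20.9%


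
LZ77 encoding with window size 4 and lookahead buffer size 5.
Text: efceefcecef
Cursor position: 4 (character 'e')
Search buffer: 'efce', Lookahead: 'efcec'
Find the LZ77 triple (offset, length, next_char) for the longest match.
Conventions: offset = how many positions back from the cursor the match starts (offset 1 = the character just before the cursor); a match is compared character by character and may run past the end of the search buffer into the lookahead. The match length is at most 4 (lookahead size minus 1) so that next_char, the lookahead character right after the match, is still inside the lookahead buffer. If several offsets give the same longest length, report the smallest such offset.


Try each offset into the search buffer:
  offset=1 (pos 3, char 'e'): match length 1
  offset=2 (pos 2, char 'c'): match length 0
  offset=3 (pos 1, char 'f'): match length 0
  offset=4 (pos 0, char 'e'): match length 4
Longest match has length 4 at offset 4.
next_char = character at position 4 + 4 = 8 -> 'c'

Best match: offset=4, length=4 (matching 'efce' starting at position 0)
LZ77 triple: (4, 4, 'c')


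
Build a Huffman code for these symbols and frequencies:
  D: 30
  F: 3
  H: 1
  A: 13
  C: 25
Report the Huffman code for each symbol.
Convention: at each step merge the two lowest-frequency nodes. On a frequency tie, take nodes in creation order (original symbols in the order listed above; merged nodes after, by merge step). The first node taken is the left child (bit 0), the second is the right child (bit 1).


Huffman tree construction:
Step 1: Merge H(1) + F(3) = 4
Step 2: Merge (H+F)(4) + A(13) = 17
Step 3: Merge ((H+F)+A)(17) + C(25) = 42
Step 4: Merge D(30) + (((H+F)+A)+C)(42) = 72
Read each symbol's code off the tree from the root (left child = 0, right child = 1).

Codes:
  D: 0 (length 1)
  F: 1001 (length 4)
  H: 1000 (length 4)
  A: 101 (length 3)
  C: 11 (length 2)
Average code length: 135/72 = 1.8750 bits/symbol


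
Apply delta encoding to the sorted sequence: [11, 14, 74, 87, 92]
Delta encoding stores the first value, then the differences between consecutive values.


First value: 11
Deltas:
  14 - 11 = 3
  74 - 14 = 60
  87 - 74 = 13
  92 - 87 = 5


Delta encoded: [11, 3, 60, 13, 5]


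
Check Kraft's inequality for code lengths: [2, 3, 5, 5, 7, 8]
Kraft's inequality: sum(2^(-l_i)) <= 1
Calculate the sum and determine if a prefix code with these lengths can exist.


Sum = 2^(-2) + 2^(-3) + 2^(-5) + 2^(-5) + 2^(-7) + 2^(-8)
    = 0.25 + 0.125 + 0.03125 + 0.03125 + 0.0078125 + 0.00390625
    = 115/256 = 0.44921875
Since 0.44921875 <= 1, Kraft's inequality IS satisfied.
A prefix code with these lengths CAN exist.

Kraft sum = 0.44921875. Satisfied.


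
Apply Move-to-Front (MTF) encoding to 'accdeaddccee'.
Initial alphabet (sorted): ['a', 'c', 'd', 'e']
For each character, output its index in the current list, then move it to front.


MTF encoding:
'a': index 0 in ['a', 'c', 'd', 'e'] -> ['a', 'c', 'd', 'e']
'c': index 1 in ['a', 'c', 'd', 'e'] -> ['c', 'a', 'd', 'e']
'c': index 0 in ['c', 'a', 'd', 'e'] -> ['c', 'a', 'd', 'e']
'd': index 2 in ['c', 'a', 'd', 'e'] -> ['d', 'c', 'a', 'e']
'e': index 3 in ['d', 'c', 'a', 'e'] -> ['e', 'd', 'c', 'a']
'a': index 3 in ['e', 'd', 'c', 'a'] -> ['a', 'e', 'd', 'c']
'd': index 2 in ['a', 'e', 'd', 'c'] -> ['d', 'a', 'e', 'c']
'd': index 0 in ['d', 'a', 'e', 'c'] -> ['d', 'a', 'e', 'c']
'c': index 3 in ['d', 'a', 'e', 'c'] -> ['c', 'd', 'a', 'e']
'c': index 0 in ['c', 'd', 'a', 'e'] -> ['c', 'd', 'a', 'e']
'e': index 3 in ['c', 'd', 'a', 'e'] -> ['e', 'c', 'd', 'a']
'e': index 0 in ['e', 'c', 'd', 'a'] -> ['e', 'c', 'd', 'a']


Output: [0, 1, 0, 2, 3, 3, 2, 0, 3, 0, 3, 0]


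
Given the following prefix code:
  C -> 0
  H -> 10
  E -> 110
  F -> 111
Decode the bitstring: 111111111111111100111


Decoding step by step:
Bits 111 -> F
Bits 111 -> F
Bits 111 -> F
Bits 111 -> F
Bits 111 -> F
Bits 10 -> H
Bits 0 -> C
Bits 111 -> F


Decoded message: FFFFFHCF


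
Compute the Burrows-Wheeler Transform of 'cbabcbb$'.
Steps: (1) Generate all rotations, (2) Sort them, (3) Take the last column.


Rotations (sorted):
  0: $cbabcbb -> last char: b
  1: abcbb$cb -> last char: b
  2: b$cbabcb -> last char: b
  3: babcbb$c -> last char: c
  4: bb$cbabc -> last char: c
  5: bcbb$cba -> last char: a
  6: cbabcbb$ -> last char: $
  7: cbb$cbab -> last char: b


BWT = bbbcca$b


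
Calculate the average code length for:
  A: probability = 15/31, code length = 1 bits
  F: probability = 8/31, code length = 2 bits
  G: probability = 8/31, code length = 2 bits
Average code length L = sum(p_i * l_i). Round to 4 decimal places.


Weighted contributions p_i * l_i:
  A: (15/31) * 1 = 15/31
  F: (8/31) * 2 = 16/31
  G: (8/31) * 2 = 16/31
Sum = (15 + 16 + 16)/31 = 47/31

L = 47/31 = 1.5161 bits/symbol


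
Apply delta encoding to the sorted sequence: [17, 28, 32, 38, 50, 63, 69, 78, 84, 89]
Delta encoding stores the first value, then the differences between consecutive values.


First value: 17
Deltas:
  28 - 17 = 11
  32 - 28 = 4
  38 - 32 = 6
  50 - 38 = 12
  63 - 50 = 13
  69 - 63 = 6
  78 - 69 = 9
  84 - 78 = 6
  89 - 84 = 5


Delta encoded: [17, 11, 4, 6, 12, 13, 6, 9, 6, 5]


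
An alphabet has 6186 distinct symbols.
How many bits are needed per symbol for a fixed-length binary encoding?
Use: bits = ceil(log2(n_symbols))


log2(6186) = 12.5948
Bracket: 2^12 = 4096 < 6186 <= 2^13 = 8192
So ceil(log2(6186)) = 13

bits = ceil(log2(6186)) = ceil(12.5948) = 13 bits


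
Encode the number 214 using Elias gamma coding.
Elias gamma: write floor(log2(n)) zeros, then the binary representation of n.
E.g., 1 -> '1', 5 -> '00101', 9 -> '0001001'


num_bits = floor(log2(214)) + 1 = 8
leading_zeros = num_bits - 1 = 7
binary(214) = 11010110

Elias gamma(214) = '0000000' + '11010110' = 000000011010110 (15 bits)


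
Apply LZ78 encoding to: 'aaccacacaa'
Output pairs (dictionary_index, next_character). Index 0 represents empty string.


LZ78 encoding steps:
Dictionary: {0: ''}
Step 1: w='' (idx 0), next='a' -> output (0, 'a'), add 'a' as idx 1
Step 2: w='a' (idx 1), next='c' -> output (1, 'c'), add 'ac' as idx 2
Step 3: w='' (idx 0), next='c' -> output (0, 'c'), add 'c' as idx 3
Step 4: w='ac' (idx 2), next='a' -> output (2, 'a'), add 'aca' as idx 4
Step 5: w='c' (idx 3), next='a' -> output (3, 'a'), add 'ca' as idx 5
Step 6: w='a' (idx 1), end of input -> output (1, '')


Encoded: [(0, 'a'), (1, 'c'), (0, 'c'), (2, 'a'), (3, 'a'), (1, '')]


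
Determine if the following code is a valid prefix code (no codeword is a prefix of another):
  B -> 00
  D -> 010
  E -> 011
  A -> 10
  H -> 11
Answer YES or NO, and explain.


Checking each pair (does one codeword prefix another?):
  B='00' vs D='010': no prefix
  B='00' vs E='011': no prefix
  B='00' vs A='10': no prefix
  B='00' vs H='11': no prefix
  D='010' vs B='00': no prefix
  D='010' vs E='011': no prefix
  D='010' vs A='10': no prefix
  D='010' vs H='11': no prefix
  E='011' vs B='00': no prefix
  E='011' vs D='010': no prefix
  E='011' vs A='10': no prefix
  E='011' vs H='11': no prefix
  A='10' vs B='00': no prefix
  A='10' vs D='010': no prefix
  A='10' vs E='011': no prefix
  A='10' vs H='11': no prefix
  H='11' vs B='00': no prefix
  H='11' vs D='010': no prefix
  H='11' vs E='011': no prefix
  H='11' vs A='10': no prefix
No violation found over all pairs.

YES -- this is a valid prefix code. No codeword is a prefix of any other codeword.


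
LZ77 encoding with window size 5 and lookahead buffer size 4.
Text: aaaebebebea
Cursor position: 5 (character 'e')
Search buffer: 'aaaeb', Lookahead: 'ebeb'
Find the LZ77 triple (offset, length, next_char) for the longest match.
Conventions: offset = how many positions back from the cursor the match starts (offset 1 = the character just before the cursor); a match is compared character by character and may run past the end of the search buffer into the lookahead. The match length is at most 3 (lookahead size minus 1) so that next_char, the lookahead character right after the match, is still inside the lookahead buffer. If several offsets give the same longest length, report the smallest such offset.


Try each offset into the search buffer:
  offset=1 (pos 4, char 'b'): match length 0
  offset=2 (pos 3, char 'e'): match length 3
  offset=3 (pos 2, char 'a'): match length 0
  offset=4 (pos 1, char 'a'): match length 0
  offset=5 (pos 0, char 'a'): match length 0
Longest match has length 3 at offset 2.
next_char = character at position 5 + 3 = 8 -> 'b'

Best match: offset=2, length=3 (matching 'ebe' starting at position 3)
LZ77 triple: (2, 3, 'b')


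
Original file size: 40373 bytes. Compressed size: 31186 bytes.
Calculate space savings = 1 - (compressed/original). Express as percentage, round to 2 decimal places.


ratio = compressed/original = 31186/40373 = 0.772447
savings = 1 - ratio = 1 - 0.772447 = 0.227553
as a percentage: 0.227553 * 100 = 22.76%

Space savings = 1 - 31186/40373 = 22.76%


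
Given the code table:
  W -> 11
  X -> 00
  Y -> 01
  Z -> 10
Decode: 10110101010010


Decoding:
10 -> Z
11 -> W
01 -> Y
01 -> Y
01 -> Y
00 -> X
10 -> Z


Result: ZWYYYXZ


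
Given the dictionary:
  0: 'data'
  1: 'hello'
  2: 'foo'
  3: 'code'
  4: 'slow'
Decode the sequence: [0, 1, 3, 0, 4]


Look up each index in the dictionary:
  0 -> 'data'
  1 -> 'hello'
  3 -> 'code'
  0 -> 'data'
  4 -> 'slow'

Decoded: "data hello code data slow"


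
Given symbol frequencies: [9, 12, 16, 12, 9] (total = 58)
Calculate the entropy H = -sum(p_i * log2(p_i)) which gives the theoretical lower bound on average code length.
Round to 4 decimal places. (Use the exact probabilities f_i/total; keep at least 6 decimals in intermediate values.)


Per-symbol terms -p_i * log2(p_i) with p_i = f_i/58:
  p = 9/58 = 0.155172: log2(p) = -2.688056, -p*log2(p) = 0.417112
  p = 12/58 = 0.206897: log2(p) = -2.273018, -p*log2(p) = 0.470280
  p = 16/58 = 0.275862: log2(p) = -1.857981, -p*log2(p) = 0.512546
  p = 12/58 = 0.206897: log2(p) = -2.273018, -p*log2(p) = 0.470280
  p = 9/58 = 0.155172: log2(p) = -2.688056, -p*log2(p) = 0.417112
H = 0.417112 + 0.470280 + 0.512546 + 0.470280 + 0.417112 = 2.287330

H = 2.2873 bits/symbol


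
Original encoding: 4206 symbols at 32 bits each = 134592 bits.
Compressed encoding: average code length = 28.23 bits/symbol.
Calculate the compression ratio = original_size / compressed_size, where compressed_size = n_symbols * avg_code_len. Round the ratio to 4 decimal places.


original_size = n_symbols * orig_bits = 4206 * 32 = 134592 bits
compressed_size = n_symbols * avg_code_len = 4206 * 28.23 = 118735.38 bits
ratio = original_size / compressed_size = 134592 / 118735.38 = 1.1335

Compression ratio = 1.1335


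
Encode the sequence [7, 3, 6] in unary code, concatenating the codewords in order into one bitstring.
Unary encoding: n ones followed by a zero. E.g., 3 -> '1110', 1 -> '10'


Encode each number as n ones followed by a terminating 0:
  7 -> 11111110 (8 bits)
  3 -> 1110 (4 bits)
  6 -> 1111110 (7 bits)
Total length = 8 + 4 + 7 = 19 bits.

Unary([7, 3, 6]) = 1111111011101111110 (19 bits)


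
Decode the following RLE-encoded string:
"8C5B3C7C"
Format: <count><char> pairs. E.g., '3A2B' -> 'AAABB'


Expanding each <count><char> pair:
  8C -> 'CCCCCCCC'
  5B -> 'BBBBB'
  3C -> 'CCC'
  7C -> 'CCCCCCC'

Decoded = CCCCCCCCBBBBBCCCCCCCCCC


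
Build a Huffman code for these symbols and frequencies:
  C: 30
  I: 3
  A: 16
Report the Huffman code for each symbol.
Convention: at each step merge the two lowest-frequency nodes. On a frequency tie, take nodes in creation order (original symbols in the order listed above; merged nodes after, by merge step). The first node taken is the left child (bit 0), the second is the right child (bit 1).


Huffman tree construction:
Step 1: Merge I(3) + A(16) = 19
Step 2: Merge (I+A)(19) + C(30) = 49
Read each symbol's code off the tree from the root (left child = 0, right child = 1).

Codes:
  C: 1 (length 1)
  I: 00 (length 2)
  A: 01 (length 2)
Average code length: 68/49 = 1.3878 bits/symbol


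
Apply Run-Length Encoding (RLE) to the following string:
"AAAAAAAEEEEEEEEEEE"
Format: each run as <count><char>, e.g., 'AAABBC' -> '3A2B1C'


Scanning runs left to right:
  i=0: run of 'A' x 7 -> '7A'
  i=7: run of 'E' x 11 -> '11E'

RLE = 7A11E


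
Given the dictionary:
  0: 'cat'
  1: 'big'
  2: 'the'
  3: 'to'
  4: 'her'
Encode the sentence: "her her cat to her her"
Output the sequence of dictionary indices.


Look up each word in the dictionary:
  'her' -> 4
  'her' -> 4
  'cat' -> 0
  'to' -> 3
  'her' -> 4
  'her' -> 4

Encoded: [4, 4, 0, 3, 4, 4]


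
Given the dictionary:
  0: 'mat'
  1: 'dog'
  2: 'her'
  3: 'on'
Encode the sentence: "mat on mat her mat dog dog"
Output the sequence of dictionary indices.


Look up each word in the dictionary:
  'mat' -> 0
  'on' -> 3
  'mat' -> 0
  'her' -> 2
  'mat' -> 0
  'dog' -> 1
  'dog' -> 1

Encoded: [0, 3, 0, 2, 0, 1, 1]


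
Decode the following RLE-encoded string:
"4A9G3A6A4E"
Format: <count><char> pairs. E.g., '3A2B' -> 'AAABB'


Expanding each <count><char> pair:
  4A -> 'AAAA'
  9G -> 'GGGGGGGGG'
  3A -> 'AAA'
  6A -> 'AAAAAA'
  4E -> 'EEEE'

Decoded = AAAAGGGGGGGGGAAAAAAAAAEEEE


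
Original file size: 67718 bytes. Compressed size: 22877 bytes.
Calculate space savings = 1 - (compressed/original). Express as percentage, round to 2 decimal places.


ratio = compressed/original = 22877/67718 = 0.337827
savings = 1 - ratio = 1 - 0.337827 = 0.662173
as a percentage: 0.662173 * 100 = 66.22%

Space savings = 1 - 22877/67718 = 66.22%


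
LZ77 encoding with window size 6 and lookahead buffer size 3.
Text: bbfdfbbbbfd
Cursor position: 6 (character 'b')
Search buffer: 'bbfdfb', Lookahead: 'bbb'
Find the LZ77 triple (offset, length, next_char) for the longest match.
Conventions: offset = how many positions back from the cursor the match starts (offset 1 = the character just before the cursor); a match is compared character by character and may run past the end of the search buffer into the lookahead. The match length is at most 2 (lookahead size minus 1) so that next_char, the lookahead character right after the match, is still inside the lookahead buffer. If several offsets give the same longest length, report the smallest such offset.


Try each offset into the search buffer:
  offset=1 (pos 5, char 'b'): match length 2
  offset=2 (pos 4, char 'f'): match length 0
  offset=3 (pos 3, char 'd'): match length 0
  offset=4 (pos 2, char 'f'): match length 0
  offset=5 (pos 1, char 'b'): match length 1
  offset=6 (pos 0, char 'b'): match length 2
Longest match has length 2, found at offsets 1, 6; take the smallest, offset 1.
next_char = character at position 6 + 2 = 8 -> 'b'

Best match: offset=1, length=2 (matching 'bb' starting at position 5)
LZ77 triple: (1, 2, 'b')


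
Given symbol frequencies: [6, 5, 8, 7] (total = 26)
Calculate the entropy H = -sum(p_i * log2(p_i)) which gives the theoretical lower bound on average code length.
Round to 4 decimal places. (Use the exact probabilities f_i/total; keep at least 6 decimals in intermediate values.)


Per-symbol terms -p_i * log2(p_i) with p_i = f_i/26:
  p = 6/26 = 0.230769: log2(p) = -2.115477, -p*log2(p) = 0.488187
  p = 5/26 = 0.192308: log2(p) = -2.378512, -p*log2(p) = 0.457406
  p = 8/26 = 0.307692: log2(p) = -1.700440, -p*log2(p) = 0.523212
  p = 7/26 = 0.269231: log2(p) = -1.893085, -p*log2(p) = 0.509677
H = 0.488187 + 0.457406 + 0.523212 + 0.509677 = 1.978482

H = 1.9785 bits/symbol


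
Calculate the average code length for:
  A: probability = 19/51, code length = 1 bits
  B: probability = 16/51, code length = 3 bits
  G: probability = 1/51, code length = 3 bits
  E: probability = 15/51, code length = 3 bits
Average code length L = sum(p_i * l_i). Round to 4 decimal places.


Weighted contributions p_i * l_i:
  A: (19/51) * 1 = 19/51
  B: (16/51) * 3 = 48/51
  G: (1/51) * 3 = 3/51
  E: (15/51) * 3 = 45/51
Sum = (19 + 48 + 3 + 45)/51 = 115/51

L = 115/51 = 2.2549 bits/symbol


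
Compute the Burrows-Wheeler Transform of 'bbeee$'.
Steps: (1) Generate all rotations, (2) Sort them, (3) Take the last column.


Rotations (sorted):
  0: $bbeee -> last char: e
  1: bbeee$ -> last char: $
  2: beee$b -> last char: b
  3: e$bbee -> last char: e
  4: ee$bbe -> last char: e
  5: eee$bb -> last char: b


BWT = e$beeb


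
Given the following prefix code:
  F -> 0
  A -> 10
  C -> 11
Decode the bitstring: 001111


Decoding step by step:
Bits 0 -> F
Bits 0 -> F
Bits 11 -> C
Bits 11 -> C


Decoded message: FFCC


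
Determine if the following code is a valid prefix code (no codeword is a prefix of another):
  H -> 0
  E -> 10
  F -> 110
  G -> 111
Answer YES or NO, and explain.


Checking each pair (does one codeword prefix another?):
  H='0' vs E='10': no prefix
  H='0' vs F='110': no prefix
  H='0' vs G='111': no prefix
  E='10' vs H='0': no prefix
  E='10' vs F='110': no prefix
  E='10' vs G='111': no prefix
  F='110' vs H='0': no prefix
  F='110' vs E='10': no prefix
  F='110' vs G='111': no prefix
  G='111' vs H='0': no prefix
  G='111' vs E='10': no prefix
  G='111' vs F='110': no prefix
No violation found over all pairs.

YES -- this is a valid prefix code. No codeword is a prefix of any other codeword.


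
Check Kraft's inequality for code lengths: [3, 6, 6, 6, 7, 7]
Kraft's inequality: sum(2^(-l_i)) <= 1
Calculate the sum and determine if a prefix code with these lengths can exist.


Sum = 2^(-3) + 2^(-6) + 2^(-6) + 2^(-6) + 2^(-7) + 2^(-7)
    = 0.125 + 0.015625 + 0.015625 + 0.015625 + 0.0078125 + 0.0078125
    = 24/128 = 0.1875
Since 0.1875 <= 1, Kraft's inequality IS satisfied.
A prefix code with these lengths CAN exist.

Kraft sum = 0.1875. Satisfied.


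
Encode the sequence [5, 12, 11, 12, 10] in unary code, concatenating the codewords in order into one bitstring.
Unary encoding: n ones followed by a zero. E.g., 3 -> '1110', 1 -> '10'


Encode each number as n ones followed by a terminating 0:
  5 -> 111110 (6 bits)
  12 -> 1111111111110 (13 bits)
  11 -> 111111111110 (12 bits)
  12 -> 1111111111110 (13 bits)
  10 -> 11111111110 (11 bits)
Total length = 6 + 13 + 12 + 13 + 11 = 55 bits.

Unary([5, 12, 11, 12, 10]) = 1111101111111111110111111111110111111111111011111111110 (55 bits)


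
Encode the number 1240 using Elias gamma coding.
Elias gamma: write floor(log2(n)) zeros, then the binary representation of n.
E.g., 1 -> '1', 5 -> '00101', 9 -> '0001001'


num_bits = floor(log2(1240)) + 1 = 11
leading_zeros = num_bits - 1 = 10
binary(1240) = 10011011000

Elias gamma(1240) = '0000000000' + '10011011000' = 000000000010011011000 (21 bits)


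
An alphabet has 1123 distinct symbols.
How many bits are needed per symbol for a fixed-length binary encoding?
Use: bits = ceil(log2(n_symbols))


log2(1123) = 10.1331
Bracket: 2^10 = 1024 < 1123 <= 2^11 = 2048
So ceil(log2(1123)) = 11

bits = ceil(log2(1123)) = ceil(10.1331) = 11 bits


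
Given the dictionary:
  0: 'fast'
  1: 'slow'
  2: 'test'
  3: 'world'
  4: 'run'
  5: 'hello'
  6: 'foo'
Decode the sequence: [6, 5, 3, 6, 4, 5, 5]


Look up each index in the dictionary:
  6 -> 'foo'
  5 -> 'hello'
  3 -> 'world'
  6 -> 'foo'
  4 -> 'run'
  5 -> 'hello'
  5 -> 'hello'

Decoded: "foo hello world foo run hello hello"


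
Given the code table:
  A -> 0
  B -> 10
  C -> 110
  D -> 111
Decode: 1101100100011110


Decoding:
110 -> C
110 -> C
0 -> A
10 -> B
0 -> A
0 -> A
111 -> D
10 -> B


Result: CCABAADB


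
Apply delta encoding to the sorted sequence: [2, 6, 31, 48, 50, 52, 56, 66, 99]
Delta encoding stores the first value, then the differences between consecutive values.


First value: 2
Deltas:
  6 - 2 = 4
  31 - 6 = 25
  48 - 31 = 17
  50 - 48 = 2
  52 - 50 = 2
  56 - 52 = 4
  66 - 56 = 10
  99 - 66 = 33


Delta encoded: [2, 4, 25, 17, 2, 2, 4, 10, 33]


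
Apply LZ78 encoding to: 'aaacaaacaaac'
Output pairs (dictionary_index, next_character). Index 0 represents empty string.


LZ78 encoding steps:
Dictionary: {0: ''}
Step 1: w='' (idx 0), next='a' -> output (0, 'a'), add 'a' as idx 1
Step 2: w='a' (idx 1), next='a' -> output (1, 'a'), add 'aa' as idx 2
Step 3: w='' (idx 0), next='c' -> output (0, 'c'), add 'c' as idx 3
Step 4: w='aa' (idx 2), next='a' -> output (2, 'a'), add 'aaa' as idx 4
Step 5: w='c' (idx 3), next='a' -> output (3, 'a'), add 'ca' as idx 5
Step 6: w='aa' (idx 2), next='c' -> output (2, 'c'), add 'aac' as idx 6


Encoded: [(0, 'a'), (1, 'a'), (0, 'c'), (2, 'a'), (3, 'a'), (2, 'c')]


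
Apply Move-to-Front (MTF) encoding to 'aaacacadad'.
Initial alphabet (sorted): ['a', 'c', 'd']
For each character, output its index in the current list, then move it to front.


MTF encoding:
'a': index 0 in ['a', 'c', 'd'] -> ['a', 'c', 'd']
'a': index 0 in ['a', 'c', 'd'] -> ['a', 'c', 'd']
'a': index 0 in ['a', 'c', 'd'] -> ['a', 'c', 'd']
'c': index 1 in ['a', 'c', 'd'] -> ['c', 'a', 'd']
'a': index 1 in ['c', 'a', 'd'] -> ['a', 'c', 'd']
'c': index 1 in ['a', 'c', 'd'] -> ['c', 'a', 'd']
'a': index 1 in ['c', 'a', 'd'] -> ['a', 'c', 'd']
'd': index 2 in ['a', 'c', 'd'] -> ['d', 'a', 'c']
'a': index 1 in ['d', 'a', 'c'] -> ['a', 'd', 'c']
'd': index 1 in ['a', 'd', 'c'] -> ['d', 'a', 'c']


Output: [0, 0, 0, 1, 1, 1, 1, 2, 1, 1]


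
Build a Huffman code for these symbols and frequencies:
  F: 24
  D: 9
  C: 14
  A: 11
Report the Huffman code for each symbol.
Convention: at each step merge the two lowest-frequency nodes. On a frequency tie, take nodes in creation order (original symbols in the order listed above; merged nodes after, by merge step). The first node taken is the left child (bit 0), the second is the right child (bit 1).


Huffman tree construction:
Step 1: Merge D(9) + A(11) = 20
Step 2: Merge C(14) + (D+A)(20) = 34
Step 3: Merge F(24) + (C+(D+A))(34) = 58
Read each symbol's code off the tree from the root (left child = 0, right child = 1).

Codes:
  F: 0 (length 1)
  D: 110 (length 3)
  C: 10 (length 2)
  A: 111 (length 3)
Average code length: 112/58 = 1.9310 bits/symbol


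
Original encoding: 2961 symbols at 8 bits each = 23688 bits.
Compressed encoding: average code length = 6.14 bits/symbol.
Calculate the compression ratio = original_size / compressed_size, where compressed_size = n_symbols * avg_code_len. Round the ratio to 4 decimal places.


original_size = n_symbols * orig_bits = 2961 * 8 = 23688 bits
compressed_size = n_symbols * avg_code_len = 2961 * 6.14 = 18180.54 bits
ratio = original_size / compressed_size = 23688 / 18180.54 = 1.3029

Compression ratio = 1.3029


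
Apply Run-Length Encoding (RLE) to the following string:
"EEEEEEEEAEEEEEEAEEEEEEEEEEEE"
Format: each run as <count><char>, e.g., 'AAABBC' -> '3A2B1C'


Scanning runs left to right:
  i=0: run of 'E' x 8 -> '8E'
  i=8: run of 'A' x 1 -> '1A'
  i=9: run of 'E' x 6 -> '6E'
  i=15: run of 'A' x 1 -> '1A'
  i=16: run of 'E' x 12 -> '12E'

RLE = 8E1A6E1A12E


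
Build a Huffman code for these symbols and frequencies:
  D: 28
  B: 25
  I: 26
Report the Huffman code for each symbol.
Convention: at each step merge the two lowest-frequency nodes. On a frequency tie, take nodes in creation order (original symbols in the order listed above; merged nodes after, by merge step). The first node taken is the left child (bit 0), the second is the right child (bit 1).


Huffman tree construction:
Step 1: Merge B(25) + I(26) = 51
Step 2: Merge D(28) + (B+I)(51) = 79
Read each symbol's code off the tree from the root (left child = 0, right child = 1).

Codes:
  D: 0 (length 1)
  B: 10 (length 2)
  I: 11 (length 2)
Average code length: 130/79 = 1.6456 bits/symbol


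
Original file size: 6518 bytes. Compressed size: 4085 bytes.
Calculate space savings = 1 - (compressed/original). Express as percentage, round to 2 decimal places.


ratio = compressed/original = 4085/6518 = 0.626726
savings = 1 - ratio = 1 - 0.626726 = 0.373274
as a percentage: 0.373274 * 100 = 37.33%

Space savings = 1 - 4085/6518 = 37.33%


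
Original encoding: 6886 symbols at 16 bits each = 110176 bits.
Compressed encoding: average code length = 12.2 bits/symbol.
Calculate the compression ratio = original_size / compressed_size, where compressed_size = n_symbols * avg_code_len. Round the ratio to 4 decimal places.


original_size = n_symbols * orig_bits = 6886 * 16 = 110176 bits
compressed_size = n_symbols * avg_code_len = 6886 * 12.2 = 84009.2 bits
ratio = original_size / compressed_size = 110176 / 84009.2 = 1.3115

Compression ratio = 1.3115


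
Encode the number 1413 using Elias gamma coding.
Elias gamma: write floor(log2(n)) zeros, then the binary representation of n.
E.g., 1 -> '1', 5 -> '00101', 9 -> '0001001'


num_bits = floor(log2(1413)) + 1 = 11
leading_zeros = num_bits - 1 = 10
binary(1413) = 10110000101

Elias gamma(1413) = '0000000000' + '10110000101' = 000000000010110000101 (21 bits)


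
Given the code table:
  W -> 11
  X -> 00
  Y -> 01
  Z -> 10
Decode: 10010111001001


Decoding:
10 -> Z
01 -> Y
01 -> Y
11 -> W
00 -> X
10 -> Z
01 -> Y


Result: ZYYWXZY
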